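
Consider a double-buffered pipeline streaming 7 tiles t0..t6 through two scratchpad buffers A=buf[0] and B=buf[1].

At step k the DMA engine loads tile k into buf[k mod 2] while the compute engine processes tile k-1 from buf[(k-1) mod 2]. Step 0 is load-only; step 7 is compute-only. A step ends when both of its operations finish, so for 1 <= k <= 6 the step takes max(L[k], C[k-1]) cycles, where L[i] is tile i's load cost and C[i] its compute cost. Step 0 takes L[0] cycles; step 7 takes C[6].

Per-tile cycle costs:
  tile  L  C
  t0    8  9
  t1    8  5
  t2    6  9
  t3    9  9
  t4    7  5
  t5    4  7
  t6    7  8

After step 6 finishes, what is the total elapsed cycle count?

step 0: L[0]=8 → dur=8, Σ=8 | A=load:t0 B=idle [load-only]
step 1: L[1]=8 C[0]=9 → dur=9, Σ=17 | A=compute:t0 B=load:t1 [compute-bound]
step 2: L[2]=6 C[1]=5 → dur=6, Σ=23 | A=load:t2 B=compute:t1 [load-bound]
step 3: L[3]=9 C[2]=9 → dur=9, Σ=32 | A=compute:t2 B=load:t3 [tied]
step 4: L[4]=7 C[3]=9 → dur=9, Σ=41 | A=load:t4 B=compute:t3 [compute-bound]
step 5: L[5]=4 C[4]=5 → dur=5, Σ=46 | A=compute:t4 B=load:t5 [compute-bound]
step 6: L[6]=7 C[5]=7 → dur=7, Σ=53 | A=load:t6 B=compute:t5 [tied]
step 7: C[6]=8 → dur=8, Σ=61 | A=compute:t6 B=idle [compute-only]

end_cycle[6] = 53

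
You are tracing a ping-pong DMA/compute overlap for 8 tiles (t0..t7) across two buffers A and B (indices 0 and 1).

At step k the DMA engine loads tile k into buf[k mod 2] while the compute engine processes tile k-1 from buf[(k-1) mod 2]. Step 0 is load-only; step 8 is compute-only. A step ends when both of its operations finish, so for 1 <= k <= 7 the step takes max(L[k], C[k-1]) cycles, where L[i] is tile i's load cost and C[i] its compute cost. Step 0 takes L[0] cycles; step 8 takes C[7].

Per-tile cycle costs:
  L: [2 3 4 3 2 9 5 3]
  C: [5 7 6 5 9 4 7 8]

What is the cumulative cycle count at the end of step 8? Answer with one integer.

end_cycle[8] = 54

[0] DMA t0→A (2c) ∥ CU idle ⇒ 2c, clock 2
[1] DMA t1→B (3c) ∥ CU A:t0 (5c) ⇒ 5c, clock 7
[2] DMA t2→A (4c) ∥ CU B:t1 (7c) ⇒ 7c, clock 14
[3] DMA t3→B (3c) ∥ CU A:t2 (6c) ⇒ 6c, clock 20
[4] DMA t4→A (2c) ∥ CU B:t3 (5c) ⇒ 5c, clock 25
[5] DMA t5→B (9c) ∥ CU A:t4 (9c) ⇒ 9c, clock 34
[6] DMA t6→A (5c) ∥ CU B:t5 (4c) ⇒ 5c, clock 39
[7] DMA t7→B (3c) ∥ CU A:t6 (7c) ⇒ 7c, clock 46
[8] DMA idle ∥ CU B:t7 (8c) ⇒ 8c, clock 54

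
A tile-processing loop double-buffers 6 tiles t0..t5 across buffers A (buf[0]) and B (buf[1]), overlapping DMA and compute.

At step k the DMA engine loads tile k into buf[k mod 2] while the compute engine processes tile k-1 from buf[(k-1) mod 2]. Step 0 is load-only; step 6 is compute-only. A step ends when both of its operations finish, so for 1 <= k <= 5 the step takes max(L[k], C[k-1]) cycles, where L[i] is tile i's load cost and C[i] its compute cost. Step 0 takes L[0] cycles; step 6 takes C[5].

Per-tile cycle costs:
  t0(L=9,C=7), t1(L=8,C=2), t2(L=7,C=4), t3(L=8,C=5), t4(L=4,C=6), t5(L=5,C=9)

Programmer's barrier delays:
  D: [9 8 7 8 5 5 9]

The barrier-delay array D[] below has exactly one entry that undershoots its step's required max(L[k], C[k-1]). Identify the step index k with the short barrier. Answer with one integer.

hazard at step 5

[0] required=L[0]=9=9 vs D=9 ok
[1] required=max(L[1]=8,C[0]=7)=8 vs D=8 ok
[2] required=max(L[2]=7,C[1]=2)=7 vs D=7 ok
[3] required=max(L[3]=8,C[2]=4)=8 vs D=8 ok
[4] required=max(L[4]=4,C[3]=5)=5 vs D=5 ok
[5] required=max(L[5]=5,C[4]=6)=6 vs D=5 SHORT
[6] required=C[5]=9=9 vs D=9 ok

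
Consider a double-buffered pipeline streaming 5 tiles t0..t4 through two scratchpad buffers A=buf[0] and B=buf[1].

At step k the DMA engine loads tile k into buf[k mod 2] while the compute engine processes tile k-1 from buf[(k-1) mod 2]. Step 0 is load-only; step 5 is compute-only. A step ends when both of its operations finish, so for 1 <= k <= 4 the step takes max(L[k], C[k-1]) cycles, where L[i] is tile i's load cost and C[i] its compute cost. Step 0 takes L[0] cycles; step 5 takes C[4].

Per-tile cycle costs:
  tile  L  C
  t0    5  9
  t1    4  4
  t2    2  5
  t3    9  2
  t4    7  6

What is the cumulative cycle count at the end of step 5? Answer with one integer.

end_cycle[5] = 40

  0. 5=5c; end=5; A:t0 B:-
  1. max(4,9)=9c; end=14; A:t0 B:t1
  2. max(2,4)=4c; end=18; A:t2 B:t1
  3. max(9,5)=9c; end=27; A:t2 B:t3
  4. max(7,2)=7c; end=34; A:t4 B:t3
  5. 6=6c; end=40; A:t4 B:t3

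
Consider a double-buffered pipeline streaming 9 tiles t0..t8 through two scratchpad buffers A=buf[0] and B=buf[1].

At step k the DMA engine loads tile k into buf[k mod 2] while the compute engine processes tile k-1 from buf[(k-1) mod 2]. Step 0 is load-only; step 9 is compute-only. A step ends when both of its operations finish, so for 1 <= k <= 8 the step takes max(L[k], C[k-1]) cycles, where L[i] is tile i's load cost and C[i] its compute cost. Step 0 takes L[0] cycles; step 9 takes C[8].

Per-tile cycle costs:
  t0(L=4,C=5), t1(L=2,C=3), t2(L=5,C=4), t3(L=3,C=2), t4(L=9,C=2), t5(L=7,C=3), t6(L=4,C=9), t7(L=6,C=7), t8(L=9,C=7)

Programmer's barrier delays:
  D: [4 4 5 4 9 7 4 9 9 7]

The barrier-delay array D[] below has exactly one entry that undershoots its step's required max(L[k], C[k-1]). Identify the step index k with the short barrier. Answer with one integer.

hazard at step 1

[0] required=L[0]=4=4 vs D=4 ok
[1] required=max(L[1]=2,C[0]=5)=5 vs D=4 SHORT
[2] required=max(L[2]=5,C[1]=3)=5 vs D=5 ok
[3] required=max(L[3]=3,C[2]=4)=4 vs D=4 ok
[4] required=max(L[4]=9,C[3]=2)=9 vs D=9 ok
[5] required=max(L[5]=7,C[4]=2)=7 vs D=7 ok
[6] required=max(L[6]=4,C[5]=3)=4 vs D=4 ok
[7] required=max(L[7]=6,C[6]=9)=9 vs D=9 ok
[8] required=max(L[8]=9,C[7]=7)=9 vs D=9 ok
[9] required=C[8]=7=7 vs D=7 ok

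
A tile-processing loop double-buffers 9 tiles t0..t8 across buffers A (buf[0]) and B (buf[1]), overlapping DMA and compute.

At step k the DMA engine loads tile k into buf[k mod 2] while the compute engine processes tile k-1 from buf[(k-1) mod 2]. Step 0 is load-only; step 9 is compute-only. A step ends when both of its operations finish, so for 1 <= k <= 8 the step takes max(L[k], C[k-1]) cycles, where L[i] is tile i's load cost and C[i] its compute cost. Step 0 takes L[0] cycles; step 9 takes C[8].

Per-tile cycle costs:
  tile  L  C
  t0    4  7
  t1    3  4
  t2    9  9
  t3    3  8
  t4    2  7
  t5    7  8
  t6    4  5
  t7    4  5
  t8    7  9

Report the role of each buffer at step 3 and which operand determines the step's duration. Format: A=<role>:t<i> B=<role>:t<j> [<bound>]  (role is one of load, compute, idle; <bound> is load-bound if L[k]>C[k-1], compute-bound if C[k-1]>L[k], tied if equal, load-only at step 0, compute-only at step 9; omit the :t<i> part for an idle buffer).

  0. 4=4c; end=4; A:t0 B:-
  1. max(3,7)=7c; end=11; A:t0 B:t1
  2. max(9,4)=9c; end=20; A:t2 B:t1
  3. max(3,9)=9c; end=29; A:t2 B:t3
  4. max(2,8)=8c; end=37; A:t4 B:t3
  5. max(7,7)=7c; end=44; A:t4 B:t5
  6. max(4,8)=8c; end=52; A:t6 B:t5
  7. max(4,5)=5c; end=57; A:t6 B:t7
  8. max(7,5)=7c; end=64; A:t8 B:t7
  9. 9=9c; end=73; A:t8 B:t7

step 3: A=compute:t2 B=load:t3 [compute-bound]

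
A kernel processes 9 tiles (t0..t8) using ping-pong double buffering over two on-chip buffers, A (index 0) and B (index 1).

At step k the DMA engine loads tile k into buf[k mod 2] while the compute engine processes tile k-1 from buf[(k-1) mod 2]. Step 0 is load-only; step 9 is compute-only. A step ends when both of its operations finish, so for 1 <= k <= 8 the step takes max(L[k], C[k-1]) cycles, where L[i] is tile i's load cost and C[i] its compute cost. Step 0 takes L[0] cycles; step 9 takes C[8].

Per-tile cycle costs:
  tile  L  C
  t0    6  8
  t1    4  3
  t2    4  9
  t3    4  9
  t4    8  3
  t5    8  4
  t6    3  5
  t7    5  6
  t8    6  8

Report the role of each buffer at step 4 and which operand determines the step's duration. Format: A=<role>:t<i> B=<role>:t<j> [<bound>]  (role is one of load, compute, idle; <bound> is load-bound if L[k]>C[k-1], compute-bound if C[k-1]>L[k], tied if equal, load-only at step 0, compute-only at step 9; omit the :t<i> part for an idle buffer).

step 4: A=load:t4 B=compute:t3 [compute-bound]

step 0: L[0]=6 → dur=6, Σ=6 | A=load:t0 B=idle [load-only]
step 1: L[1]=4 C[0]=8 → dur=8, Σ=14 | A=compute:t0 B=load:t1 [compute-bound]
step 2: L[2]=4 C[1]=3 → dur=4, Σ=18 | A=load:t2 B=compute:t1 [load-bound]
step 3: L[3]=4 C[2]=9 → dur=9, Σ=27 | A=compute:t2 B=load:t3 [compute-bound]
step 4: L[4]=8 C[3]=9 → dur=9, Σ=36 | A=load:t4 B=compute:t3 [compute-bound]
step 5: L[5]=8 C[4]=3 → dur=8, Σ=44 | A=compute:t4 B=load:t5 [load-bound]
step 6: L[6]=3 C[5]=4 → dur=4, Σ=48 | A=load:t6 B=compute:t5 [compute-bound]
step 7: L[7]=5 C[6]=5 → dur=5, Σ=53 | A=compute:t6 B=load:t7 [tied]
step 8: L[8]=6 C[7]=6 → dur=6, Σ=59 | A=load:t8 B=compute:t7 [tied]
step 9: C[8]=8 → dur=8, Σ=67 | A=compute:t8 B=idle [compute-only]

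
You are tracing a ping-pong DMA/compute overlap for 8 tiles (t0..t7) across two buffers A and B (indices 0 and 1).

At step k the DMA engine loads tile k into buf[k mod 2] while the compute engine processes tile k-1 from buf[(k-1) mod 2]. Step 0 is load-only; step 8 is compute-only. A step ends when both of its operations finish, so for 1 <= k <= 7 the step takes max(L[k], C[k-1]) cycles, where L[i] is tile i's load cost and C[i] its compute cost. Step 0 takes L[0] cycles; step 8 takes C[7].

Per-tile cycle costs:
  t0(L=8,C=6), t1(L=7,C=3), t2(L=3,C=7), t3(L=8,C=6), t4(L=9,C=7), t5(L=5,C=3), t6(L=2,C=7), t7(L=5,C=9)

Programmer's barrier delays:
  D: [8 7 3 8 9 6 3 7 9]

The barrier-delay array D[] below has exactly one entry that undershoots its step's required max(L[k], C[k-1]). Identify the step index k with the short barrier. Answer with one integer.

hazard at step 5

step 0: need L[0]=8 = 8; D[0]=8 ok
step 1: need max(L[1]=7,C[0]=6) = 7; D[1]=7 ok
step 2: need max(L[2]=3,C[1]=3) = 3; D[2]=3 ok
step 3: need max(L[3]=8,C[2]=7) = 8; D[3]=8 ok
step 4: need max(L[4]=9,C[3]=6) = 9; D[4]=9 ok
step 5: need max(L[5]=5,C[4]=7) = 7; D[5]=6 SHORT
step 6: need max(L[6]=2,C[5]=3) = 3; D[6]=3 ok
step 7: need max(L[7]=5,C[6]=7) = 7; D[7]=7 ok
step 8: need C[7]=9 = 9; D[8]=9 ok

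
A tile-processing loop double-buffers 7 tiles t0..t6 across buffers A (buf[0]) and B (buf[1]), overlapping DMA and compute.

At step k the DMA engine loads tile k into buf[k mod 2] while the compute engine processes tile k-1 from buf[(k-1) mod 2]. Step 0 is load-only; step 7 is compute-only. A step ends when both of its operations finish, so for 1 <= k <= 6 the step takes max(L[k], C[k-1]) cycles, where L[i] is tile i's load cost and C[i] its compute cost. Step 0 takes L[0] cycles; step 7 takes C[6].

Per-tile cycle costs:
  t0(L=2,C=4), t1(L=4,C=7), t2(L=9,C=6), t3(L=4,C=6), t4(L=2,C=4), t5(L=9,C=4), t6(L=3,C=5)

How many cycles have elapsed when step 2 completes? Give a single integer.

end_cycle[2] = 15

k=0 load=t0/2c comp=- wait=2 total=2
k=1 load=t1/4c comp=t0/4c wait=4 total=6
k=2 load=t2/9c comp=t1/7c wait=9 total=15
k=3 load=t3/4c comp=t2/6c wait=6 total=21
k=4 load=t4/2c comp=t3/6c wait=6 total=27
k=5 load=t5/9c comp=t4/4c wait=9 total=36
k=6 load=t6/3c comp=t5/4c wait=4 total=40
k=7 load=- comp=t6/5c wait=5 total=45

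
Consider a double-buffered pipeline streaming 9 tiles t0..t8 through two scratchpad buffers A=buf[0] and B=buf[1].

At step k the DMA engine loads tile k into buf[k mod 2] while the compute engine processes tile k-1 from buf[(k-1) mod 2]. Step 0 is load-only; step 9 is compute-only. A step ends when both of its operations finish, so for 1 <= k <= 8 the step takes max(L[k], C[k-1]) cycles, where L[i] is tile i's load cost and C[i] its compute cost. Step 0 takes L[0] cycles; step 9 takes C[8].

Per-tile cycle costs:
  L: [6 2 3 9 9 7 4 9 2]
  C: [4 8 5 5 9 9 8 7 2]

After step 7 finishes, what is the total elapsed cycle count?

end_cycle[7] = 63

[0] DMA t0→A (6c) ∥ CU idle ⇒ 6c, clock 6
[1] DMA t1→B (2c) ∥ CU A:t0 (4c) ⇒ 4c, clock 10
[2] DMA t2→A (3c) ∥ CU B:t1 (8c) ⇒ 8c, clock 18
[3] DMA t3→B (9c) ∥ CU A:t2 (5c) ⇒ 9c, clock 27
[4] DMA t4→A (9c) ∥ CU B:t3 (5c) ⇒ 9c, clock 36
[5] DMA t5→B (7c) ∥ CU A:t4 (9c) ⇒ 9c, clock 45
[6] DMA t6→A (4c) ∥ CU B:t5 (9c) ⇒ 9c, clock 54
[7] DMA t7→B (9c) ∥ CU A:t6 (8c) ⇒ 9c, clock 63
[8] DMA t8→A (2c) ∥ CU B:t7 (7c) ⇒ 7c, clock 70
[9] DMA idle ∥ CU A:t8 (2c) ⇒ 2c, clock 72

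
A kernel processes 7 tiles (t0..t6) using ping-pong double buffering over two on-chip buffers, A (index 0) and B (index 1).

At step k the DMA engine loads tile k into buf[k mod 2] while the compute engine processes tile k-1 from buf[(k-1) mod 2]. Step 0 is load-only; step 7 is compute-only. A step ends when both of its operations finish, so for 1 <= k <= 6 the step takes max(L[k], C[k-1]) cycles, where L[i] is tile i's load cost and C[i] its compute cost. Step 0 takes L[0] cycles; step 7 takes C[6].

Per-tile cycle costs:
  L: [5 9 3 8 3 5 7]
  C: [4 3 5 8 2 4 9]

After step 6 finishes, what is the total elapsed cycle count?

end_cycle[6] = 45

step 0: L[0]=5 → dur=5, Σ=5 | A=load:t0 B=idle [load-only]
step 1: L[1]=9 C[0]=4 → dur=9, Σ=14 | A=compute:t0 B=load:t1 [load-bound]
step 2: L[2]=3 C[1]=3 → dur=3, Σ=17 | A=load:t2 B=compute:t1 [tied]
step 3: L[3]=8 C[2]=5 → dur=8, Σ=25 | A=compute:t2 B=load:t3 [load-bound]
step 4: L[4]=3 C[3]=8 → dur=8, Σ=33 | A=load:t4 B=compute:t3 [compute-bound]
step 5: L[5]=5 C[4]=2 → dur=5, Σ=38 | A=compute:t4 B=load:t5 [load-bound]
step 6: L[6]=7 C[5]=4 → dur=7, Σ=45 | A=load:t6 B=compute:t5 [load-bound]
step 7: C[6]=9 → dur=9, Σ=54 | A=compute:t6 B=idle [compute-only]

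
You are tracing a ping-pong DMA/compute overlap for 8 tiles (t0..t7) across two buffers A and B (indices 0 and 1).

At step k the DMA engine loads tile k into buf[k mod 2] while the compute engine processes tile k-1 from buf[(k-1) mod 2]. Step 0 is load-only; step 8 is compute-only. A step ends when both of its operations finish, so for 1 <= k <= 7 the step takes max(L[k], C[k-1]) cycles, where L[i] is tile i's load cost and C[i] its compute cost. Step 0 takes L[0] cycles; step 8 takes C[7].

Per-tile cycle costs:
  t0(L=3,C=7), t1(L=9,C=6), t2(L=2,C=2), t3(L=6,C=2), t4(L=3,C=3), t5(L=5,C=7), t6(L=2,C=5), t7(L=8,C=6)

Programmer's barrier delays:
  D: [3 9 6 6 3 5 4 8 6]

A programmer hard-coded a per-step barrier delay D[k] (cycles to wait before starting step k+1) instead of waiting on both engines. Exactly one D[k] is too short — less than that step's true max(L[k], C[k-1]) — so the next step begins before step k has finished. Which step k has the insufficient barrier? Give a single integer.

hazard at step 6

k=0 barrier L[0]=3→3c, D[0]=3 ok
k=1 barrier max(L[1]=9,C[0]=7)→9c, D[1]=9 ok
k=2 barrier max(L[2]=2,C[1]=6)→6c, D[2]=6 ok
k=3 barrier max(L[3]=6,C[2]=2)→6c, D[3]=6 ok
k=4 barrier max(L[4]=3,C[3]=2)→3c, D[4]=3 ok
k=5 barrier max(L[5]=5,C[4]=3)→5c, D[5]=5 ok
k=6 barrier max(L[6]=2,C[5]=7)→7c, D[6]=4 SHORT
k=7 barrier max(L[7]=8,C[6]=5)→8c, D[7]=8 ok
k=8 barrier C[7]=6→6c, D[8]=6 ok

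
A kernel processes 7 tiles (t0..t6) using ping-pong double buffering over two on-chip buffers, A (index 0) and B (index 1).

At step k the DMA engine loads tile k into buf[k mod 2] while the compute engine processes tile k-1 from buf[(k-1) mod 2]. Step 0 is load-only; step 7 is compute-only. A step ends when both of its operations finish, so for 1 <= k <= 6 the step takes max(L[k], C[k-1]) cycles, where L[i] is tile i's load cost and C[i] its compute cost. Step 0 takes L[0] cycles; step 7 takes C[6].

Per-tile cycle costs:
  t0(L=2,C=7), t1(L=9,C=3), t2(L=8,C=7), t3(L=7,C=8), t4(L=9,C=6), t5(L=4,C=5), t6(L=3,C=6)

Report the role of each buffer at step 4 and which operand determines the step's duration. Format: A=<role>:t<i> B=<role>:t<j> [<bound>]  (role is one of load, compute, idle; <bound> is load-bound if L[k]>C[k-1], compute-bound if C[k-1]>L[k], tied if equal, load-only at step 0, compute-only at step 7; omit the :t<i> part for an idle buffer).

step 4: A=load:t4 B=compute:t3 [load-bound]

  0. 2=2c; end=2; A:t0 B:-
  1. max(9,7)=9c; end=11; A:t0 B:t1
  2. max(8,3)=8c; end=19; A:t2 B:t1
  3. max(7,7)=7c; end=26; A:t2 B:t3
  4. max(9,8)=9c; end=35; A:t4 B:t3
  5. max(4,6)=6c; end=41; A:t4 B:t5
  6. max(3,5)=5c; end=46; A:t6 B:t5
  7. 6=6c; end=52; A:t6 B:t5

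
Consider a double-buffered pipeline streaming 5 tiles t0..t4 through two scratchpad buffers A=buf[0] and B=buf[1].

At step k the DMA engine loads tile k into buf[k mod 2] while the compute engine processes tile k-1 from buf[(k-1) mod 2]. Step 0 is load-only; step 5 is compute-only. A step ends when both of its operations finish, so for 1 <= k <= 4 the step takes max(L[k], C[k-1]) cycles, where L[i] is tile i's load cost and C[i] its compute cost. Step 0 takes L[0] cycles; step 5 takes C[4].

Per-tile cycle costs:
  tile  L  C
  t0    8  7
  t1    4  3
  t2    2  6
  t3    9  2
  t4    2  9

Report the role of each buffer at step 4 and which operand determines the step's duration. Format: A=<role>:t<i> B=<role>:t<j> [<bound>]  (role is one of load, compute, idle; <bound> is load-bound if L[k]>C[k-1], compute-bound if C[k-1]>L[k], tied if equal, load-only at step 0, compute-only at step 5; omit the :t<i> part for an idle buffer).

step 4: A=load:t4 B=compute:t3 [tied]

step 0: L[0]=8 → dur=8, Σ=8 | A=load:t0 B=idle [load-only]
step 1: L[1]=4 C[0]=7 → dur=7, Σ=15 | A=compute:t0 B=load:t1 [compute-bound]
step 2: L[2]=2 C[1]=3 → dur=3, Σ=18 | A=load:t2 B=compute:t1 [compute-bound]
step 3: L[3]=9 C[2]=6 → dur=9, Σ=27 | A=compute:t2 B=load:t3 [load-bound]
step 4: L[4]=2 C[3]=2 → dur=2, Σ=29 | A=load:t4 B=compute:t3 [tied]
step 5: C[4]=9 → dur=9, Σ=38 | A=compute:t4 B=idle [compute-only]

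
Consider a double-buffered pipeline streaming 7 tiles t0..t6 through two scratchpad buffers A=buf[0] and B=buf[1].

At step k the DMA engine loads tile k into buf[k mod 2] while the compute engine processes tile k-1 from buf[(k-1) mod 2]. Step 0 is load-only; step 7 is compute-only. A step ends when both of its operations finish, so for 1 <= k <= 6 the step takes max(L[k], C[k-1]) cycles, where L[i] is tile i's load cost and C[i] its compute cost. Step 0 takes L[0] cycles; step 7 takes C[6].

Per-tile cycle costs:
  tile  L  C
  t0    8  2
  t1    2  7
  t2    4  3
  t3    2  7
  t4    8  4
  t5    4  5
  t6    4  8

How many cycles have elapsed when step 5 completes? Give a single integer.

end_cycle[5] = 32

step 0: L[0]=8 → dur=8, Σ=8 | A=load:t0 B=idle [load-only]
step 1: L[1]=2 C[0]=2 → dur=2, Σ=10 | A=compute:t0 B=load:t1 [tied]
step 2: L[2]=4 C[1]=7 → dur=7, Σ=17 | A=load:t2 B=compute:t1 [compute-bound]
step 3: L[3]=2 C[2]=3 → dur=3, Σ=20 | A=compute:t2 B=load:t3 [compute-bound]
step 4: L[4]=8 C[3]=7 → dur=8, Σ=28 | A=load:t4 B=compute:t3 [load-bound]
step 5: L[5]=4 C[4]=4 → dur=4, Σ=32 | A=compute:t4 B=load:t5 [tied]
step 6: L[6]=4 C[5]=5 → dur=5, Σ=37 | A=load:t6 B=compute:t5 [compute-bound]
step 7: C[6]=8 → dur=8, Σ=45 | A=compute:t6 B=idle [compute-only]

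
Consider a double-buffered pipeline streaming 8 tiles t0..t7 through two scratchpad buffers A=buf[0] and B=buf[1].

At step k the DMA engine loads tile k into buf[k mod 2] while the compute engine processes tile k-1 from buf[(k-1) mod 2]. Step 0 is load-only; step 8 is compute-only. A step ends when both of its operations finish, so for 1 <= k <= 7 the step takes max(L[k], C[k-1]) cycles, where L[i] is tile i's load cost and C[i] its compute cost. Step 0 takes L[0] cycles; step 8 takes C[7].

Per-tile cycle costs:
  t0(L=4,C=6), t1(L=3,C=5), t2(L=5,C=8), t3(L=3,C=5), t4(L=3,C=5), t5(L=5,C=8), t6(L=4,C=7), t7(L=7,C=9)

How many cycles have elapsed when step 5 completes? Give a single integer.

k=0 load=t0/4c comp=- wait=4 total=4
k=1 load=t1/3c comp=t0/6c wait=6 total=10
k=2 load=t2/5c comp=t1/5c wait=5 total=15
k=3 load=t3/3c comp=t2/8c wait=8 total=23
k=4 load=t4/3c comp=t3/5c wait=5 total=28
k=5 load=t5/5c comp=t4/5c wait=5 total=33
k=6 load=t6/4c comp=t5/8c wait=8 total=41
k=7 load=t7/7c comp=t6/7c wait=7 total=48
k=8 load=- comp=t7/9c wait=9 total=57

end_cycle[5] = 33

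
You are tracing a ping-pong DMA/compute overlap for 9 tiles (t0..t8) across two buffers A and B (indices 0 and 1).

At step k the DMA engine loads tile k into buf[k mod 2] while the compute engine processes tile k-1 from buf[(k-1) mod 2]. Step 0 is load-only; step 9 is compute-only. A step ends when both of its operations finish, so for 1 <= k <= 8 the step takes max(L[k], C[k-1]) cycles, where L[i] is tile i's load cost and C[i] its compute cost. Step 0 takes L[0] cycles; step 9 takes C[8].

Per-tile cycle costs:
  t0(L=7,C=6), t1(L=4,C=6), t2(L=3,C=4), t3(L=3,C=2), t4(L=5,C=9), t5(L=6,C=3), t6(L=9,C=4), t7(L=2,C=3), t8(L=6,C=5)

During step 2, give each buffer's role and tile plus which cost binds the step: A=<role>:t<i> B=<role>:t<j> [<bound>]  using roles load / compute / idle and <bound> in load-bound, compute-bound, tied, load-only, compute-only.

step 2: A=load:t2 B=compute:t1 [compute-bound]

[0] DMA t0→A (7c) ∥ CU idle ⇒ 7c, clock 7
[1] DMA t1→B (4c) ∥ CU A:t0 (6c) ⇒ 6c, clock 13
[2] DMA t2→A (3c) ∥ CU B:t1 (6c) ⇒ 6c, clock 19
[3] DMA t3→B (3c) ∥ CU A:t2 (4c) ⇒ 4c, clock 23
[4] DMA t4→A (5c) ∥ CU B:t3 (2c) ⇒ 5c, clock 28
[5] DMA t5→B (6c) ∥ CU A:t4 (9c) ⇒ 9c, clock 37
[6] DMA t6→A (9c) ∥ CU B:t5 (3c) ⇒ 9c, clock 46
[7] DMA t7→B (2c) ∥ CU A:t6 (4c) ⇒ 4c, clock 50
[8] DMA t8→A (6c) ∥ CU B:t7 (3c) ⇒ 6c, clock 56
[9] DMA idle ∥ CU A:t8 (5c) ⇒ 5c, clock 61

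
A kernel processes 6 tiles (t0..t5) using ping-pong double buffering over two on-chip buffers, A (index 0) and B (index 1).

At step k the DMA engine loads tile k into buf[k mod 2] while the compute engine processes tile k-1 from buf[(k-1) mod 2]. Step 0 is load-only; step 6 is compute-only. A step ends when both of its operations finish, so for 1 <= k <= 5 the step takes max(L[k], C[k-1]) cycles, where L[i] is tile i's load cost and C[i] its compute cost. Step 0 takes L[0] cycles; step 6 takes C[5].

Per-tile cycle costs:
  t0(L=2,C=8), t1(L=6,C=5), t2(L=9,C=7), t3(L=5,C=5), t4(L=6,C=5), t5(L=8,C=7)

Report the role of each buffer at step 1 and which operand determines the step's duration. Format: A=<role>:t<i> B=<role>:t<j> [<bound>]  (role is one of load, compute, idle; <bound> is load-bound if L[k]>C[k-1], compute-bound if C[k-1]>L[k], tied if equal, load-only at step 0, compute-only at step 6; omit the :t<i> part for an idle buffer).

step 1: A=compute:t0 B=load:t1 [compute-bound]

  0. 2=2c; end=2; A:t0 B:-
  1. max(6,8)=8c; end=10; A:t0 B:t1
  2. max(9,5)=9c; end=19; A:t2 B:t1
  3. max(5,7)=7c; end=26; A:t2 B:t3
  4. max(6,5)=6c; end=32; A:t4 B:t3
  5. max(8,5)=8c; end=40; A:t4 B:t5
  6. 7=7c; end=47; A:t4 B:t5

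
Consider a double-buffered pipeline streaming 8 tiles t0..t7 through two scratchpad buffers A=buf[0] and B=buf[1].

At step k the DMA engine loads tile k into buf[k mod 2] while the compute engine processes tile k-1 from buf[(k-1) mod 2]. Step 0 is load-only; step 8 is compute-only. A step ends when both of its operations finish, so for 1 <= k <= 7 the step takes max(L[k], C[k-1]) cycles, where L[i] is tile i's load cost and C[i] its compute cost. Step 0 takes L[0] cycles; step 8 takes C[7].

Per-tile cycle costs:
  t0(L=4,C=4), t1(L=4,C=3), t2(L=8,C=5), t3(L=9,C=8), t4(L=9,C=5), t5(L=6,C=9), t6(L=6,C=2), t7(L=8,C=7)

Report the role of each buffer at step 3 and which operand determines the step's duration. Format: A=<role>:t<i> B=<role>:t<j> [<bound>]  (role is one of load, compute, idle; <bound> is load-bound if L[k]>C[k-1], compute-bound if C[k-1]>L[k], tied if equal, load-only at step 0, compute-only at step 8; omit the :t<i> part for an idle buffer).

  0. 4=4c; end=4; A:t0 B:-
  1. max(4,4)=4c; end=8; A:t0 B:t1
  2. max(8,3)=8c; end=16; A:t2 B:t1
  3. max(9,5)=9c; end=25; A:t2 B:t3
  4. max(9,8)=9c; end=34; A:t4 B:t3
  5. max(6,5)=6c; end=40; A:t4 B:t5
  6. max(6,9)=9c; end=49; A:t6 B:t5
  7. max(8,2)=8c; end=57; A:t6 B:t7
  8. 7=7c; end=64; A:t6 B:t7

step 3: A=compute:t2 B=load:t3 [load-bound]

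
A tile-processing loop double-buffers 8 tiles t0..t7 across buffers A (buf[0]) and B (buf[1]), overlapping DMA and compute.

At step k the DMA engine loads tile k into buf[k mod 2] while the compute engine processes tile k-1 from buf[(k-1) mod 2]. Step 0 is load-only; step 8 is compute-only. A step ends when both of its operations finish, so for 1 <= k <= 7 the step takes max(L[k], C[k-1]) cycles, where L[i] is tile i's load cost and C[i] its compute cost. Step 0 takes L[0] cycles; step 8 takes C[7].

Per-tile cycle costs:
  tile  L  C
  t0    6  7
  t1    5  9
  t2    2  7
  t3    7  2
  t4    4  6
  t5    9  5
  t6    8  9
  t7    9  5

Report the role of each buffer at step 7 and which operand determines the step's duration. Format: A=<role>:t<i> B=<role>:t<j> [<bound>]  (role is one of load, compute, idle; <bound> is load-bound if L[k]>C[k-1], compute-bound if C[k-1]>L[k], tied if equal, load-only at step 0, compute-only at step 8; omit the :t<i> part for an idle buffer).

[0] DMA t0→A (6c) ∥ CU idle ⇒ 6c, clock 6
[1] DMA t1→B (5c) ∥ CU A:t0 (7c) ⇒ 7c, clock 13
[2] DMA t2→A (2c) ∥ CU B:t1 (9c) ⇒ 9c, clock 22
[3] DMA t3→B (7c) ∥ CU A:t2 (7c) ⇒ 7c, clock 29
[4] DMA t4→A (4c) ∥ CU B:t3 (2c) ⇒ 4c, clock 33
[5] DMA t5→B (9c) ∥ CU A:t4 (6c) ⇒ 9c, clock 42
[6] DMA t6→A (8c) ∥ CU B:t5 (5c) ⇒ 8c, clock 50
[7] DMA t7→B (9c) ∥ CU A:t6 (9c) ⇒ 9c, clock 59
[8] DMA idle ∥ CU B:t7 (5c) ⇒ 5c, clock 64

step 7: A=compute:t6 B=load:t7 [tied]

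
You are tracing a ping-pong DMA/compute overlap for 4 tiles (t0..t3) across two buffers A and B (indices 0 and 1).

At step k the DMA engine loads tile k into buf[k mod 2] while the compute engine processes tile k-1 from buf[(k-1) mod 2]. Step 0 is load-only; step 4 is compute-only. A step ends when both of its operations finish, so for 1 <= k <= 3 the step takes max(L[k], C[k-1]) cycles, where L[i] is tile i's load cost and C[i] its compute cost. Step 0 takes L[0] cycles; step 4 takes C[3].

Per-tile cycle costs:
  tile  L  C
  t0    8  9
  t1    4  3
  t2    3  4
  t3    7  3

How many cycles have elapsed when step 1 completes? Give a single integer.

  0. 8=8c; end=8; A:t0 B:-
  1. max(4,9)=9c; end=17; A:t0 B:t1
  2. max(3,3)=3c; end=20; A:t2 B:t1
  3. max(7,4)=7c; end=27; A:t2 B:t3
  4. 3=3c; end=30; A:t2 B:t3

end_cycle[1] = 17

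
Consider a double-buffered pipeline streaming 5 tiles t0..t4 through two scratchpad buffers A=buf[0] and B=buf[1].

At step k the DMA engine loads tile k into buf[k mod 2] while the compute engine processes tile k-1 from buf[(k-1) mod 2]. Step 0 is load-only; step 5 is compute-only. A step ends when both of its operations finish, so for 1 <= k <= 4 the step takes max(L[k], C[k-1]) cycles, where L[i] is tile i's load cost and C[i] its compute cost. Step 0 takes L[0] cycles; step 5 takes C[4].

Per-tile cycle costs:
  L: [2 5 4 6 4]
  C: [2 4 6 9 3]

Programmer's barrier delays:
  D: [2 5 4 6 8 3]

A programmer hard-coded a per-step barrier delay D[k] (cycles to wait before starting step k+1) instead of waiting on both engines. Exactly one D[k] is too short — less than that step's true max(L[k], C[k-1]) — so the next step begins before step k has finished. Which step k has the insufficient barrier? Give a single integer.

hazard at step 4

step 0: need L[0]=2 = 2; D[0]=2 ok
step 1: need max(L[1]=5,C[0]=2) = 5; D[1]=5 ok
step 2: need max(L[2]=4,C[1]=4) = 4; D[2]=4 ok
step 3: need max(L[3]=6,C[2]=6) = 6; D[3]=6 ok
step 4: need max(L[4]=4,C[3]=9) = 9; D[4]=8 SHORT
step 5: need C[4]=3 = 3; D[5]=3 ok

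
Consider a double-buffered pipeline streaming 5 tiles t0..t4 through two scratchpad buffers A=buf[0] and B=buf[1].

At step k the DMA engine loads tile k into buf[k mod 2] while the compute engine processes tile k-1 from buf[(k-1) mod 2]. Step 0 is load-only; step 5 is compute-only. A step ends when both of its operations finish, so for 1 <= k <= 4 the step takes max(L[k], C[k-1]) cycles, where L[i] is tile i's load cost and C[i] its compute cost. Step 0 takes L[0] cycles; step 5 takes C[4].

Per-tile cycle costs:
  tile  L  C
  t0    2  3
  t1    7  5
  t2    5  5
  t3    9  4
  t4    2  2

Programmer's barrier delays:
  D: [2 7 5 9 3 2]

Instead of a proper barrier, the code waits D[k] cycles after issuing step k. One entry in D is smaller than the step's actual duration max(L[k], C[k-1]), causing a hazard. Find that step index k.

step 0: need L[0]=2 = 2; D[0]=2 ok
step 1: need max(L[1]=7,C[0]=3) = 7; D[1]=7 ok
step 2: need max(L[2]=5,C[1]=5) = 5; D[2]=5 ok
step 3: need max(L[3]=9,C[2]=5) = 9; D[3]=9 ok
step 4: need max(L[4]=2,C[3]=4) = 4; D[4]=3 SHORT
step 5: need C[4]=2 = 2; D[5]=2 ok

hazard at step 4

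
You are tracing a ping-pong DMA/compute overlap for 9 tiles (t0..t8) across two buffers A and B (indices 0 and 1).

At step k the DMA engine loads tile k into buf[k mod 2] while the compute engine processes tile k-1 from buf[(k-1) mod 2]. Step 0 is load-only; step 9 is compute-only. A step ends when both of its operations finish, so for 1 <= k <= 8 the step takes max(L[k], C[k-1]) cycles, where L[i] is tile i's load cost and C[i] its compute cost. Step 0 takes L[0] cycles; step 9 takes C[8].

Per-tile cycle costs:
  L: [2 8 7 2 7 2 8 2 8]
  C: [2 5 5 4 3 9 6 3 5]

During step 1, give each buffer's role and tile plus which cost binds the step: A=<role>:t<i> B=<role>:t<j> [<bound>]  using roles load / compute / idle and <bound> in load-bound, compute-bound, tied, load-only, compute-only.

step 1: A=compute:t0 B=load:t1 [load-bound]

[0] DMA t0→A (2c) ∥ CU idle ⇒ 2c, clock 2
[1] DMA t1→B (8c) ∥ CU A:t0 (2c) ⇒ 8c, clock 10
[2] DMA t2→A (7c) ∥ CU B:t1 (5c) ⇒ 7c, clock 17
[3] DMA t3→B (2c) ∥ CU A:t2 (5c) ⇒ 5c, clock 22
[4] DMA t4→A (7c) ∥ CU B:t3 (4c) ⇒ 7c, clock 29
[5] DMA t5→B (2c) ∥ CU A:t4 (3c) ⇒ 3c, clock 32
[6] DMA t6→A (8c) ∥ CU B:t5 (9c) ⇒ 9c, clock 41
[7] DMA t7→B (2c) ∥ CU A:t6 (6c) ⇒ 6c, clock 47
[8] DMA t8→A (8c) ∥ CU B:t7 (3c) ⇒ 8c, clock 55
[9] DMA idle ∥ CU A:t8 (5c) ⇒ 5c, clock 60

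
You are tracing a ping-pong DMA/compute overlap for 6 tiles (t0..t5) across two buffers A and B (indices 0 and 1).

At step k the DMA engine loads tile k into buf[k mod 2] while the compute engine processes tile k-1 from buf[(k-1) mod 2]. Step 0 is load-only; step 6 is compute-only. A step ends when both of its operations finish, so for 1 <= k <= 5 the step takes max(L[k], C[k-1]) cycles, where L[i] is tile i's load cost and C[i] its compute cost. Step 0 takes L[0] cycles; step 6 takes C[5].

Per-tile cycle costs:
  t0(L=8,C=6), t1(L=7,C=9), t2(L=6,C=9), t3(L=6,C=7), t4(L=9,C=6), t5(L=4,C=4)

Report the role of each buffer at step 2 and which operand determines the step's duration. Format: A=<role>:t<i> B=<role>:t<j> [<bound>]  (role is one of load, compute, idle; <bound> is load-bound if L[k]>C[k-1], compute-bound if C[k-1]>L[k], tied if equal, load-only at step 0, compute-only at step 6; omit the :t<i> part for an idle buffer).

  0. 8=8c; end=8; A:t0 B:-
  1. max(7,6)=7c; end=15; A:t0 B:t1
  2. max(6,9)=9c; end=24; A:t2 B:t1
  3. max(6,9)=9c; end=33; A:t2 B:t3
  4. max(9,7)=9c; end=42; A:t4 B:t3
  5. max(4,6)=6c; end=48; A:t4 B:t5
  6. 4=4c; end=52; A:t4 B:t5

step 2: A=load:t2 B=compute:t1 [compute-bound]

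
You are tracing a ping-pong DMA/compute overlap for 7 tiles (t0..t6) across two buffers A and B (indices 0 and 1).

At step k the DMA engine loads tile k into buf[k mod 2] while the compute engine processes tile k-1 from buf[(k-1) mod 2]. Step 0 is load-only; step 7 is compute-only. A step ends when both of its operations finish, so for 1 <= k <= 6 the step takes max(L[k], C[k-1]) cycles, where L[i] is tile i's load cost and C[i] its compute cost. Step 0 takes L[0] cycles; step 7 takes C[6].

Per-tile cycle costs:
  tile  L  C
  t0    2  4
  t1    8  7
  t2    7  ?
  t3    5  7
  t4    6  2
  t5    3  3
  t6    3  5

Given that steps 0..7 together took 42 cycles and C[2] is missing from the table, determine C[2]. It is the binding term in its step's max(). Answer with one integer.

step 0: dur = L[0]=2 = 2
step 1: dur = max(L[1]=8, C[0]=4) = 8
step 2: dur = max(L[2]=7, C[1]=7) = 7
step 3: dur = max(L[3]=5, C[2]=?) = C[2]  (unknown; binding)
step 4: dur = max(L[4]=6, C[3]=7) = 7
step 5: dur = max(L[5]=3, C[4]=2) = 3
step 6: dur = max(L[6]=3, C[5]=3) = 3
step 7: dur = C[6]=5 = 5
sum of known step durations = 35
dur[3] = total - known = 42 - 35 = 7
C[2] is the binding max in step 3, so C[2] = dur[3] = 7

C[2] = 7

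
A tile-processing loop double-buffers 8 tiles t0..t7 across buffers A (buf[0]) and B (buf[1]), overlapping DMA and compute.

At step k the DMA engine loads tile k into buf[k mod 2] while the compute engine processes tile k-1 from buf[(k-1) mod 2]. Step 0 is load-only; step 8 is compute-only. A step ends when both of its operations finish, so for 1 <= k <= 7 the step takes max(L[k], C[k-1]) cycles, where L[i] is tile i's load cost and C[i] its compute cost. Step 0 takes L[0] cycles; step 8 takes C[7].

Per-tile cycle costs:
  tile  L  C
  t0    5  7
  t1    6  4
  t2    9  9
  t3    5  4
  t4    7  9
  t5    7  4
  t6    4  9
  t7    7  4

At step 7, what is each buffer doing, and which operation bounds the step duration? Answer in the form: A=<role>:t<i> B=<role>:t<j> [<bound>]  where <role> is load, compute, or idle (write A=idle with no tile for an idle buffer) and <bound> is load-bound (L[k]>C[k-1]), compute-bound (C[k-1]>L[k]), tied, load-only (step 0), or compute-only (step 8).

k=0 load=t0/5c comp=- wait=5 total=5
k=1 load=t1/6c comp=t0/7c wait=7 total=12
k=2 load=t2/9c comp=t1/4c wait=9 total=21
k=3 load=t3/5c comp=t2/9c wait=9 total=30
k=4 load=t4/7c comp=t3/4c wait=7 total=37
k=5 load=t5/7c comp=t4/9c wait=9 total=46
k=6 load=t6/4c comp=t5/4c wait=4 total=50
k=7 load=t7/7c comp=t6/9c wait=9 total=59
k=8 load=- comp=t7/4c wait=4 total=63

step 7: A=compute:t6 B=load:t7 [compute-bound]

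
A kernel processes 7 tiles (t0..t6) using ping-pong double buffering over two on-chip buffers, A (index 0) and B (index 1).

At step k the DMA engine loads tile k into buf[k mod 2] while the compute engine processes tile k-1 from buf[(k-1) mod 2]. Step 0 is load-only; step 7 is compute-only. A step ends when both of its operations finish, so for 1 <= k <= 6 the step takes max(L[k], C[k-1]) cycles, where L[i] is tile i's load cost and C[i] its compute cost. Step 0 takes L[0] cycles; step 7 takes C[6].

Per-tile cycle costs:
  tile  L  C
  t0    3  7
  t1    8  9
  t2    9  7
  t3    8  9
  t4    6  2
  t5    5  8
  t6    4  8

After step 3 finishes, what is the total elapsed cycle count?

end_cycle[3] = 28

k=0 load=t0/3c comp=- wait=3 total=3
k=1 load=t1/8c comp=t0/7c wait=8 total=11
k=2 load=t2/9c comp=t1/9c wait=9 total=20
k=3 load=t3/8c comp=t2/7c wait=8 total=28
k=4 load=t4/6c comp=t3/9c wait=9 total=37
k=5 load=t5/5c comp=t4/2c wait=5 total=42
k=6 load=t6/4c comp=t5/8c wait=8 total=50
k=7 load=- comp=t6/8c wait=8 total=58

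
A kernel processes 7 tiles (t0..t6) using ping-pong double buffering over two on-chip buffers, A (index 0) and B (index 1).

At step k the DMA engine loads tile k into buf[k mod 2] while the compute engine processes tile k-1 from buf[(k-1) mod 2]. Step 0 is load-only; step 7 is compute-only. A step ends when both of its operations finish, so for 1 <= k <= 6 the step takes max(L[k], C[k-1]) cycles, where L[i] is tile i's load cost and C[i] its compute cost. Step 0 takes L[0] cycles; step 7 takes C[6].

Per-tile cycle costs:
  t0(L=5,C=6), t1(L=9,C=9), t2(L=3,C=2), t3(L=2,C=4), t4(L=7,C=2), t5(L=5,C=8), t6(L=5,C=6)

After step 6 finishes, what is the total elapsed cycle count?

end_cycle[6] = 45

step 0: L[0]=5 → dur=5, Σ=5 | A=load:t0 B=idle [load-only]
step 1: L[1]=9 C[0]=6 → dur=9, Σ=14 | A=compute:t0 B=load:t1 [load-bound]
step 2: L[2]=3 C[1]=9 → dur=9, Σ=23 | A=load:t2 B=compute:t1 [compute-bound]
step 3: L[3]=2 C[2]=2 → dur=2, Σ=25 | A=compute:t2 B=load:t3 [tied]
step 4: L[4]=7 C[3]=4 → dur=7, Σ=32 | A=load:t4 B=compute:t3 [load-bound]
step 5: L[5]=5 C[4]=2 → dur=5, Σ=37 | A=compute:t4 B=load:t5 [load-bound]
step 6: L[6]=5 C[5]=8 → dur=8, Σ=45 | A=load:t6 B=compute:t5 [compute-bound]
step 7: C[6]=6 → dur=6, Σ=51 | A=compute:t6 B=idle [compute-only]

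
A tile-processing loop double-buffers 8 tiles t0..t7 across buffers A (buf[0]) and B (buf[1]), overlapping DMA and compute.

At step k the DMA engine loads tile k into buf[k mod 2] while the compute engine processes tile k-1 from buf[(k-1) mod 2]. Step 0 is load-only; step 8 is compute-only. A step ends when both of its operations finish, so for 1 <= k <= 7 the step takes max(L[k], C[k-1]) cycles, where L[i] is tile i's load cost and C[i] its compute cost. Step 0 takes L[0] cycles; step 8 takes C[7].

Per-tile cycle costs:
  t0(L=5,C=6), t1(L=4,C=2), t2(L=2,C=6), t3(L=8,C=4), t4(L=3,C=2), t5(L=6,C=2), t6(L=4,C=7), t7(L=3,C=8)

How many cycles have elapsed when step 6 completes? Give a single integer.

[0] DMA t0→A (5c) ∥ CU idle ⇒ 5c, clock 5
[1] DMA t1→B (4c) ∥ CU A:t0 (6c) ⇒ 6c, clock 11
[2] DMA t2→A (2c) ∥ CU B:t1 (2c) ⇒ 2c, clock 13
[3] DMA t3→B (8c) ∥ CU A:t2 (6c) ⇒ 8c, clock 21
[4] DMA t4→A (3c) ∥ CU B:t3 (4c) ⇒ 4c, clock 25
[5] DMA t5→B (6c) ∥ CU A:t4 (2c) ⇒ 6c, clock 31
[6] DMA t6→A (4c) ∥ CU B:t5 (2c) ⇒ 4c, clock 35
[7] DMA t7→B (3c) ∥ CU A:t6 (7c) ⇒ 7c, clock 42
[8] DMA idle ∥ CU B:t7 (8c) ⇒ 8c, clock 50

end_cycle[6] = 35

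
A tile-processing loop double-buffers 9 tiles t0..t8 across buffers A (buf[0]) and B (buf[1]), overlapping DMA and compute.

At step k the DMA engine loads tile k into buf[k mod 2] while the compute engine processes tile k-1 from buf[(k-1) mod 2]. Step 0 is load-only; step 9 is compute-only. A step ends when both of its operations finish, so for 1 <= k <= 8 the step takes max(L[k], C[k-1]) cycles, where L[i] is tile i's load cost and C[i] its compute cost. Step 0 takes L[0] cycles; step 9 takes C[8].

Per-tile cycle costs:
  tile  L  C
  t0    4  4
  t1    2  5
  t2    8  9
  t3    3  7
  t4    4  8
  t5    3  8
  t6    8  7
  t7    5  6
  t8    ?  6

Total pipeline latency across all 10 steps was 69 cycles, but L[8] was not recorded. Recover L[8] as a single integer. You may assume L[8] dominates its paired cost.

L[8] = 8

step 0 → dur = L[0]=4 = 4
step 1 → dur = max(L[1]=2, C[0]=4) = 4
step 2 → dur = max(L[2]=8, C[1]=5) = 8
step 3 → dur = max(L[3]=3, C[2]=9) = 9
step 4 → dur = max(L[4]=4, C[3]=7) = 7
step 5 → dur = max(L[5]=3, C[4]=8) = 8
step 6 → dur = max(L[6]=8, C[5]=8) = 8
step 7 → dur = max(L[7]=5, C[6]=7) = 7
step 8 → dur = max(L[8]=?, C[7]=6) = L[8]  (unknown; binding)
step 9 → dur = C[8]=6 = 6
sum of known step durations = 61
dur[8] = total - known = 69 - 61 = 8
L[8] is the binding max in step 8, so L[8] = dur[8] = 8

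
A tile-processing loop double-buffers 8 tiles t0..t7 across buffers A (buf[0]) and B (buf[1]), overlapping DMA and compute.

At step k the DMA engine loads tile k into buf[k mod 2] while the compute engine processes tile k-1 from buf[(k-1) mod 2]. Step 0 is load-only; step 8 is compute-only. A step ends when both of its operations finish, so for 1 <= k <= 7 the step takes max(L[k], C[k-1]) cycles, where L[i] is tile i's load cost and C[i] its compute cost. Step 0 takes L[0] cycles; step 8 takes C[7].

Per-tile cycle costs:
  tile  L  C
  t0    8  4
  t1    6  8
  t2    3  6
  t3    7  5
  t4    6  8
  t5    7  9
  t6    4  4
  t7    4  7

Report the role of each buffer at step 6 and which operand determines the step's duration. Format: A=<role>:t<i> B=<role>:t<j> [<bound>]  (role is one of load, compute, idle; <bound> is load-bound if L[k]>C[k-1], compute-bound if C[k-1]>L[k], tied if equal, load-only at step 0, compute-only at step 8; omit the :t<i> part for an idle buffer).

[0] DMA t0→A (8c) ∥ CU idle ⇒ 8c, clock 8
[1] DMA t1→B (6c) ∥ CU A:t0 (4c) ⇒ 6c, clock 14
[2] DMA t2→A (3c) ∥ CU B:t1 (8c) ⇒ 8c, clock 22
[3] DMA t3→B (7c) ∥ CU A:t2 (6c) ⇒ 7c, clock 29
[4] DMA t4→A (6c) ∥ CU B:t3 (5c) ⇒ 6c, clock 35
[5] DMA t5→B (7c) ∥ CU A:t4 (8c) ⇒ 8c, clock 43
[6] DMA t6→A (4c) ∥ CU B:t5 (9c) ⇒ 9c, clock 52
[7] DMA t7→B (4c) ∥ CU A:t6 (4c) ⇒ 4c, clock 56
[8] DMA idle ∥ CU B:t7 (7c) ⇒ 7c, clock 63

step 6: A=load:t6 B=compute:t5 [compute-bound]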